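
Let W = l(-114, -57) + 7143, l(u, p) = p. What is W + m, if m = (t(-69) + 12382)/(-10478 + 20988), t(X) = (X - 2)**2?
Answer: 74491283/10510 ≈ 7087.7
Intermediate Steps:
t(X) = (-2 + X)**2
W = 7086 (W = -57 + 7143 = 7086)
m = 17423/10510 (m = ((-2 - 69)**2 + 12382)/(-10478 + 20988) = ((-71)**2 + 12382)/10510 = (5041 + 12382)*(1/10510) = 17423*(1/10510) = 17423/10510 ≈ 1.6578)
W + m = 7086 + 17423/10510 = 74491283/10510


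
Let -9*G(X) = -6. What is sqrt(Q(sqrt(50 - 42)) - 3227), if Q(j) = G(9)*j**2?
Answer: I*sqrt(28995)/3 ≈ 56.76*I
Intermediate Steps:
G(X) = 2/3 (G(X) = -1/9*(-6) = 2/3)
Q(j) = 2*j**2/3
sqrt(Q(sqrt(50 - 42)) - 3227) = sqrt(2*(sqrt(50 - 42))**2/3 - 3227) = sqrt(2*(sqrt(8))**2/3 - 3227) = sqrt(2*(2*sqrt(2))**2/3 - 3227) = sqrt((2/3)*8 - 3227) = sqrt(16/3 - 3227) = sqrt(-9665/3) = I*sqrt(28995)/3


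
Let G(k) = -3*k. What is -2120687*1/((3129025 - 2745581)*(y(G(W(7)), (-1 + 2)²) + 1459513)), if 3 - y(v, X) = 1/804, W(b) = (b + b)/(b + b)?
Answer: -426258087/112488173178043 ≈ -3.7894e-6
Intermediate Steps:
W(b) = 1 (W(b) = (2*b)/((2*b)) = (2*b)*(1/(2*b)) = 1)
y(v, X) = 2411/804 (y(v, X) = 3 - 1/804 = 2411/804)
-2120687*1/((3129025 - 2745581)*(y(G(W(7)), (-1 + 2)²) + 1459513)) = -2120687*1/((3129025 - 2745581)*(2411/804 + 1459513)) = -2120687/((1173450863/804)*383444) = -2120687/112488173178043/201 = -2120687*201/112488173178043 = -426258087/112488173178043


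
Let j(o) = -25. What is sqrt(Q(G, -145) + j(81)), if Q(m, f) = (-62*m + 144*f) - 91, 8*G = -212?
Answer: I*sqrt(19353) ≈ 139.11*I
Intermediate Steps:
G = -53/2 (G = (1/8)*(-212) = -53/2 ≈ -26.500)
Q(m, f) = -91 - 62*m + 144*f
sqrt(Q(G, -145) + j(81)) = sqrt((-91 - 62*(-53/2) + 144*(-145)) - 25) = sqrt((-91 + 1643 - 20880) - 25) = sqrt(-19328 - 25) = sqrt(-19353) = I*sqrt(19353)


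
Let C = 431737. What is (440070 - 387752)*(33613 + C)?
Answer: 24346181300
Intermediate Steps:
(440070 - 387752)*(33613 + C) = (440070 - 387752)*(33613 + 431737) = 52318*465350 = 24346181300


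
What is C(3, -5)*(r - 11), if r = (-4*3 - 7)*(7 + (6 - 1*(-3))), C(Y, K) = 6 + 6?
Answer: -3780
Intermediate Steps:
C(Y, K) = 12
r = -304 (r = (-12 - 7)*(7 + (6 + 3)) = -19*(7 + 9) = -19*16 = -304)
C(3, -5)*(r - 11) = 12*(-304 - 11) = 12*(-315) = -3780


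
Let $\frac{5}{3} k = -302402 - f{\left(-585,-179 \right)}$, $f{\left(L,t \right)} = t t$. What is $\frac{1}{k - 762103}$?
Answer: $- \frac{5}{4813844} \approx -1.0387 \cdot 10^{-6}$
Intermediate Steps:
$f{\left(L,t \right)} = t^{2}$
$k = - \frac{1003329}{5}$ ($k = \frac{3 \left(-302402 - \left(-179\right)^{2}\right)}{5} = \frac{3 \left(-302402 - 32041\right)}{5} = \frac{3}{5} \left(-334443\right) = - \frac{1003329}{5} \approx -2.0067 \cdot 10^{5}$)
$\frac{1}{k - 762103} = \frac{1}{- \frac{1003329}{5} - 762103} = \frac{1}{- \frac{4813844}{5}} = - \frac{5}{4813844}$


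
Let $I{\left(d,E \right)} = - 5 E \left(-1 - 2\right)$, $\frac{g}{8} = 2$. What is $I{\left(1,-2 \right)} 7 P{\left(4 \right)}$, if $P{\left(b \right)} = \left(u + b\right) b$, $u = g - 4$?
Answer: $-13440$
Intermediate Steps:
$g = 16$ ($g = 8 \cdot 2 = 16$)
$u = 12$ ($u = 16 - 4 = 12$)
$I{\left(d,E \right)} = 15 E$ ($I{\left(d,E \right)} = - 5 E \left(-3\right) = 15 E$)
$P{\left(b \right)} = b \left(12 + b\right)$ ($P{\left(b \right)} = \left(12 + b\right) b = b \left(12 + b\right)$)
$I{\left(1,-2 \right)} 7 P{\left(4 \right)} = 15 \left(-2\right) 7 \cdot 4 \left(12 + 4\right) = \left(-30\right) 7 \cdot 4 \cdot 16 = \left(-210\right) 64 = -13440$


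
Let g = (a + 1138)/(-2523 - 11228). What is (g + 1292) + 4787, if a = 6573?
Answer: 83584618/13751 ≈ 6078.4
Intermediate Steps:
g = -7711/13751 (g = (6573 + 1138)/(-2523 - 11228) = 7711/(-13751) = 7711*(-1/13751) = -7711/13751 ≈ -0.56076)
(g + 1292) + 4787 = (-7711/13751 + 1292) + 4787 = 17758581/13751 + 4787 = 83584618/13751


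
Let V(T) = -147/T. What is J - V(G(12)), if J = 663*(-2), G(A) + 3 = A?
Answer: -3929/3 ≈ -1309.7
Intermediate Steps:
G(A) = -3 + A
J = -1326
J - V(G(12)) = -1326 - (-147)/(-3 + 12) = -1326 - (-147)/9 = -1326 - 1*(-49/3) = -1326 + 49/3 = -3929/3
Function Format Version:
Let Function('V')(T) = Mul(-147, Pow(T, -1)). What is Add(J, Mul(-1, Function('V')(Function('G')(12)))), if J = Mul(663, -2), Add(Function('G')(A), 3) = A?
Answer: Rational(-3929, 3) ≈ -1309.7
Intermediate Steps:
Function('G')(A) = Add(-3, A)
J = -1326
Add(J, Mul(-1, Function('V')(Function('G')(12)))) = Add(-1326, Mul(-1, Mul(-147, Pow(Add(-3, 12), -1)))) = Add(-1326, Mul(-1, Mul(-147, Pow(9, -1)))) = Add(-1326, Mul(-1, Mul(-147, Rational(1, 9)))) = Add(-1326, Mul(-1, Rational(-49, 3))) = Add(-1326, Rational(49, 3)) = Rational(-3929, 3)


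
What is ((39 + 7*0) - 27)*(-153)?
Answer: -1836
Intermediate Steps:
((39 + 7*0) - 27)*(-153) = ((39 + 0) - 27)*(-153) = (39 - 27)*(-153) = 12*(-153) = -1836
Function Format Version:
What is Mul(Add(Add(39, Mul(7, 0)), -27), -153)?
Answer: -1836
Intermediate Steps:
Mul(Add(Add(39, Mul(7, 0)), -27), -153) = Mul(Add(Add(39, 0), -27), -153) = Mul(Add(39, -27), -153) = Mul(12, -153) = -1836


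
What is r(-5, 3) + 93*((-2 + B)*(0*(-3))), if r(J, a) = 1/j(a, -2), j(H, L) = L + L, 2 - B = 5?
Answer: -1/4 ≈ -0.25000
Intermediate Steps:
B = -3 (B = 2 - 1*5 = 2 - 5 = -3)
j(H, L) = 2*L
r(J, a) = -1/4 (r(J, a) = 1/(2*(-2)) = 1/(-4) = -1/4)
r(-5, 3) + 93*((-2 + B)*(0*(-3))) = -1/4 + 93*((-2 - 3)*(0*(-3))) = -1/4 + 93*(-5*0) = -1/4 + 93*0 = -1/4 + 0 = -1/4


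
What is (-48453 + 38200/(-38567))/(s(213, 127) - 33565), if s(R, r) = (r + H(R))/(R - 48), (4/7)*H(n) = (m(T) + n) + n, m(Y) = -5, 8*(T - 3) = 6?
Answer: 246671706732/170847529063 ≈ 1.4438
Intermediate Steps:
T = 15/4 (T = 3 + (1/8)*6 = 3 + 3/4 = 15/4 ≈ 3.7500)
H(n) = -35/4 + 7*n/2 (H(n) = 7*((-5 + n) + n)/4 = 7*(-5 + 2*n)/4 = -35/4 + 7*n/2)
s(R, r) = (-35/4 + r + 7*R/2)/(-48 + R) (s(R, r) = (r + (-35/4 + 7*R/2))/(R - 48) = (-35/4 + r + 7*R/2)/(-48 + R))
(-48453 + 38200/(-38567))/(s(213, 127) - 33565) = (-48453 + 38200/(-38567))/((-35 + 4*127 + 14*213)/(4*(-48 + 213)) - 33565) = (-48453 + 38200*(-1/38567))/((1/4)*(-35 + 508 + 2982)/165 - 33565) = (-48453 - 38200/38567)/((1/4)*(1/165)*3455 - 33565) = -1868725051/(38567*(691/132 - 33565)) = -1868725051/(38567*(-4429889/132)) = -1868725051/38567*(-132/4429889) = 246671706732/170847529063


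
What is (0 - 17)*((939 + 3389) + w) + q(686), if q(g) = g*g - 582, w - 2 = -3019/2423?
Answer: 960538215/2423 ≈ 3.9643e+5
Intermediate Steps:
w = 1827/2423 (w = 2 - 3019/2423 = 1827/2423 ≈ 0.75402)
q(g) = -582 + g**2 (q(g) = g**2 - 582 = -582 + g**2)
(0 - 17)*((939 + 3389) + w) + q(686) = (0 - 17)*((939 + 3389) + 1827/2423) + (-582 + 686**2) = -17*(4328 + 1827/2423) + (-582 + 470596) = -17*10488571/2423 + 470014 = -178305707/2423 + 470014 = 960538215/2423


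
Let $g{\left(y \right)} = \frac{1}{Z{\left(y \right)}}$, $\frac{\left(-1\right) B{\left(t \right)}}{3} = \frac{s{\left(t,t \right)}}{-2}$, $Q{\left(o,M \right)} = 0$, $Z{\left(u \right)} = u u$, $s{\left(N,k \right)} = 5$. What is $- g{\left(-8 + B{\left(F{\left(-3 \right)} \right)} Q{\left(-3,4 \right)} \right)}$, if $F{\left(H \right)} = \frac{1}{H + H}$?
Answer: $- \frac{1}{64} \approx -0.015625$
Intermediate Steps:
$Z{\left(u \right)} = u^{2}$
$F{\left(H \right)} = \frac{1}{2 H}$
$B{\left(t \right)} = \frac{15}{2}$ ($B{\left(t \right)} = - 3 \frac{5}{-2} = - 3 \cdot 5 \left(- \frac{1}{2}\right) = \left(-3\right) \left(- \frac{5}{2}\right) = \frac{15}{2}$)
$g{\left(y \right)} = \frac{1}{y^{2}}$
$- g{\left(-8 + B{\left(F{\left(-3 \right)} \right)} Q{\left(-3,4 \right)} \right)} = - \frac{1}{\left(-8 + \frac{15}{2} \cdot 0\right)^{2}} = - \frac{1}{\left(-8 + 0\right)^{2}} = - \frac{1}{64}$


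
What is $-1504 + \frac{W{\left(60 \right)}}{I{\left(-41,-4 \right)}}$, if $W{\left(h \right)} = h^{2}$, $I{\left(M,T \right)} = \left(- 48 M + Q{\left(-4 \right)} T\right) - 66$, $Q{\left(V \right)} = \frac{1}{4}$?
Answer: $- \frac{2855504}{1901} \approx -1502.1$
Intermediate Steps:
$Q{\left(V \right)} = \frac{1}{4}$
$I{\left(M,T \right)} = -66 - 48 M + \frac{T}{4}$ ($I{\left(M,T \right)} = \left(- 48 M + \frac{T}{4}\right) - 66 = -66 - 48 M + \frac{T}{4}$)
$-1504 + \frac{W{\left(60 \right)}}{I{\left(-41,-4 \right)}} = -1504 + \frac{60^{2}}{-66 - -1968 + \frac{1}{4} \left(-4\right)} = -1504 + \frac{3600}{-66 + 1968 - 1} = -1504 + \frac{3600}{1901} = - \frac{2855504}{1901}$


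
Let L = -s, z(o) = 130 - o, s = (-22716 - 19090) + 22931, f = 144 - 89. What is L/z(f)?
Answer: 755/3 ≈ 251.67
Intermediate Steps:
f = 55
s = -18875 (s = -41806 + 22931 = -18875)
L = 18875 (L = -1*(-18875) = 18875)
L/z(f) = 18875/(130 - 1*55) = 18875/(130 - 55) = 18875/75 = 18875*(1/75) = 755/3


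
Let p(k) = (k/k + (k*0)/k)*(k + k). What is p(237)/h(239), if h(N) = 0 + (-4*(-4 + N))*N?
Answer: -237/112330 ≈ -0.0021099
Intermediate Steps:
p(k) = 2*k (p(k) = (1 + 0/k)*(2*k) = (1 + 0)*(2*k) = 1*(2*k) = 2*k)
h(N) = N*(16 - 4*N) (h(N) = 0 + (16 - 4*N)*N = 0 + N*(16 - 4*N) = N*(16 - 4*N))
p(237)/h(239) = (2*237)/((4*239*(4 - 1*239))) = 474/((4*239*(4 - 239))) = 474/((4*239*(-235))) = 474/(-224660) = 474*(-1/224660) = -237/112330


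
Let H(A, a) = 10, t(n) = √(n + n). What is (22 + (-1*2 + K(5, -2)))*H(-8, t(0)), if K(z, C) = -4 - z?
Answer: 110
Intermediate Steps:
t(n) = √2*√n (t(n) = √(2*n) = √2*√n)
(22 + (-1*2 + K(5, -2)))*H(-8, t(0)) = (22 + (-1*2 + (-4 - 1*5)))*10 = (22 + (-2 + (-4 - 5)))*10 = (22 + (-2 - 9))*10 = (22 - 11)*10 = 11*10 = 110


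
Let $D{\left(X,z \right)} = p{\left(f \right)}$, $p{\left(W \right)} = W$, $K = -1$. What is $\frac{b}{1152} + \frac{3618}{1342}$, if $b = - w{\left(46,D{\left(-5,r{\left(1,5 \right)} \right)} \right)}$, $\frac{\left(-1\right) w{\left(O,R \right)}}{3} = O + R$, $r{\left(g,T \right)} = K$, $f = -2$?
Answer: $\frac{181045}{64416} \approx 2.8106$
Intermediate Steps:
$r{\left(g,T \right)} = -1$
$D{\left(X,z \right)} = -2$
$w{\left(O,R \right)} = - 3 O - 3 R$ ($w{\left(O,R \right)} = - 3 \left(O + R\right) = - 3 O - 3 R$)
$b = 132$ ($b = - (\left(-3\right) 46 - -6) = - (-138 + 6) = \left(-1\right) \left(-132\right) = 132$)
$\frac{b}{1152} + \frac{3618}{1342} = \frac{132}{1152} + \frac{3618}{1342} = 132 \cdot \frac{1}{1152} + 3618 \cdot \frac{1}{1342} = \frac{11}{96} + \frac{1809}{671} = \frac{181045}{64416}$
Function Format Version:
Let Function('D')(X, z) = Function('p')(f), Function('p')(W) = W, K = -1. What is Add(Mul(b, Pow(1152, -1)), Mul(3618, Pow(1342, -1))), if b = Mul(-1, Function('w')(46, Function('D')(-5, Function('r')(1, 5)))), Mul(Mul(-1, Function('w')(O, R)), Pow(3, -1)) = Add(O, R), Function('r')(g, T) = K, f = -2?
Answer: Rational(181045, 64416) ≈ 2.8106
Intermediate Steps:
Function('r')(g, T) = -1
Function('D')(X, z) = -2
Function('w')(O, R) = Add(Mul(-3, O), Mul(-3, R)) (Function('w')(O, R) = Mul(-3, Add(O, R)) = Add(Mul(-3, O), Mul(-3, R)))
b = 132 (b = Mul(-1, Add(Mul(-3, 46), Mul(-3, -2))) = Mul(-1, Add(-138, 6)) = Mul(-1, -132) = 132)
Add(Mul(b, Pow(1152, -1)), Mul(3618, Pow(1342, -1))) = Add(Mul(132, Pow(1152, -1)), Mul(3618, Pow(1342, -1))) = Add(Mul(132, Rational(1, 1152)), Mul(3618, Rational(1, 1342))) = Add(Rational(11, 96), Rational(1809, 671)) = Rational(181045, 64416)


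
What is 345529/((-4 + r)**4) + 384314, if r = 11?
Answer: 923083443/2401 ≈ 3.8446e+5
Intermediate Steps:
345529/((-4 + r)**4) + 384314 = 345529/((-4 + 11)**4) + 384314 = 345529/(7**4) + 384314 = 345529/2401 + 384314 = 923083443/2401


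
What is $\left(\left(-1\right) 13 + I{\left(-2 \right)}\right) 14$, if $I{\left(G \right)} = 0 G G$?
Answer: $-182$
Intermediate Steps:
$I{\left(G \right)} = 0$ ($I{\left(G \right)} = 0 G = 0$)
$\left(\left(-1\right) 13 + I{\left(-2 \right)}\right) 14 = \left(\left(-1\right) 13 + 0\right) 14 = \left(-13 + 0\right) 14 = \left(-13\right) 14 = -182$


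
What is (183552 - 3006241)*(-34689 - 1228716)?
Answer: 3566199396045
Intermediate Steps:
(183552 - 3006241)*(-34689 - 1228716) = -2822689*(-1263405) = 3566199396045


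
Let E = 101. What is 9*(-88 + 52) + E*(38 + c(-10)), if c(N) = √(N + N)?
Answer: 3514 + 202*I*√5 ≈ 3514.0 + 451.69*I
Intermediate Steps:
c(N) = √2*√N (c(N) = √(2*N) = √2*√N)
9*(-88 + 52) + E*(38 + c(-10)) = 9*(-88 + 52) + 101*(38 + √2*√(-10)) = 9*(-36) + 101*(38 + √2*(I*√10)) = -324 + 101*(38 + 2*I*√5) = -324 + (3838 + 202*I*√5) = 3514 + 202*I*√5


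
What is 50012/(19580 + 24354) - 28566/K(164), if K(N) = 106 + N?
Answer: -11495513/109835 ≈ -104.66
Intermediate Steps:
50012/(19580 + 24354) - 28566/K(164) = 50012/(19580 + 24354) - 28566/(106 + 164) = 50012/43934 - 28566/270 = 50012*(1/43934) - 28566*1/270 = 25006/21967 - 529/5 = -11495513/109835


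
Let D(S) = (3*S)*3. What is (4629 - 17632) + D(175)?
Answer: -11428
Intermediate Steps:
D(S) = 9*S
(4629 - 17632) + D(175) = (4629 - 17632) + 9*175 = -13003 + 1575 = -11428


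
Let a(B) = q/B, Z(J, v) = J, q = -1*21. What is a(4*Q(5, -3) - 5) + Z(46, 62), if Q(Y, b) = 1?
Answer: 67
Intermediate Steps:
q = -21
a(B) = -21/B
a(4*Q(5, -3) - 5) + Z(46, 62) = -21/(4*1 - 5) + 46 = -21/(4 - 5) + 46 = -21/(-1) + 46 = -21*(-1) + 46 = 21 + 46 = 67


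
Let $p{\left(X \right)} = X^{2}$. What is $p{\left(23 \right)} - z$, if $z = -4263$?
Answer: $4792$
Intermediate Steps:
$p{\left(23 \right)} - z = 23^{2} - -4263 = 529 + 4263 = 4792$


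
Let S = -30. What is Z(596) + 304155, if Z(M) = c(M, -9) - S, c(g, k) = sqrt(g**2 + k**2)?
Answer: 304185 + sqrt(355297) ≈ 3.0478e+5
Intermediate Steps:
Z(M) = 30 + sqrt(81 + M**2) (Z(M) = sqrt(M**2 + (-9)**2) - 1*(-30) = sqrt(M**2 + 81) + 30 = sqrt(81 + M**2) + 30 = 30 + sqrt(81 + M**2))
Z(596) + 304155 = (30 + sqrt(81 + 596**2)) + 304155 = (30 + sqrt(81 + 355216)) + 304155 = (30 + sqrt(355297)) + 304155 = 304185 + sqrt(355297)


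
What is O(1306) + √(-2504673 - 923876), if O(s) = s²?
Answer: 1705636 + I*√3428549 ≈ 1.7056e+6 + 1851.6*I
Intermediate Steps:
O(1306) + √(-2504673 - 923876) = 1306² + √(-2504673 - 923876) = 1705636 + √(-3428549) = 1705636 + I*√3428549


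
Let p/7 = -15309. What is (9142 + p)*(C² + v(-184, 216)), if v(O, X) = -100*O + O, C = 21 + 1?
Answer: -1832992700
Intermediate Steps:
C = 22
p = -107163 (p = 7*(-15309) = -107163)
v(O, X) = -99*O
(9142 + p)*(C² + v(-184, 216)) = (9142 - 107163)*(22² - 99*(-184)) = -98021*(484 + 18216) = -98021*18700 = -1832992700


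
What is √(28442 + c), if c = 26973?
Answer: √55415 ≈ 235.40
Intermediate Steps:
√(28442 + c) = √(28442 + 26973) = √55415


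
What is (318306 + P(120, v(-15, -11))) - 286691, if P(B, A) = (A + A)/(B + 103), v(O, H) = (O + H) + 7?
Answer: 7050107/223 ≈ 31615.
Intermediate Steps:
v(O, H) = 7 + H + O (v(O, H) = (H + O) + 7 = 7 + H + O)
P(B, A) = 2*A/(103 + B) (P(B, A) = (2*A)/(103 + B) = 2*A/(103 + B))
(318306 + P(120, v(-15, -11))) - 286691 = (318306 + 2*(7 - 11 - 15)/(103 + 120)) - 286691 = (318306 + 2*(-19)/223) - 286691 = (318306 + 2*(-19)*(1/223)) - 286691 = (318306 - 38/223) - 286691 = 70982200/223 - 286691 = 7050107/223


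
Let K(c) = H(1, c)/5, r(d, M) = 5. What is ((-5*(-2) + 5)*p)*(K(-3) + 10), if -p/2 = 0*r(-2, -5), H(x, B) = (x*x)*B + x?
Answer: 0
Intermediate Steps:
H(x, B) = x + B*x**2 (H(x, B) = x**2*B + x = B*x**2 + x = x + B*x**2)
K(c) = 1/5 + c/5 (K(c) = (1*(1 + c*1))/5 = (1*(1 + c))*(1/5) = (1 + c)*(1/5) = 1/5 + c/5)
p = 0 (p = -0*5 = -2*0 = 0)
((-5*(-2) + 5)*p)*(K(-3) + 10) = ((-5*(-2) + 5)*0)*((1/5 + (1/5)*(-3)) + 10) = ((10 + 5)*0)*((1/5 - 3/5) + 10) = (15*0)*(-2/5 + 10) = 0*(48/5) = 0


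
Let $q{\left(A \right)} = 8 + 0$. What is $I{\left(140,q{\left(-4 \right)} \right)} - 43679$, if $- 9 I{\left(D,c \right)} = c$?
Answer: $- \frac{393119}{9} \approx -43680.0$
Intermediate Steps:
$q{\left(A \right)} = 8$
$I{\left(D,c \right)} = - \frac{c}{9}$
$I{\left(140,q{\left(-4 \right)} \right)} - 43679 = \left(- \frac{1}{9}\right) 8 - 43679 = - \frac{8}{9} - 43679 = - \frac{393119}{9}$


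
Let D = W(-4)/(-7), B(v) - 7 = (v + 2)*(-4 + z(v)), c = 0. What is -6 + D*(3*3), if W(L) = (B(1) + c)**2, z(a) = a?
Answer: -78/7 ≈ -11.143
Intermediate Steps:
B(v) = 7 + (-4 + v)*(2 + v) (B(v) = 7 + (v + 2)*(-4 + v) = 7 + (2 + v)*(-4 + v) = 7 + (-4 + v)*(2 + v))
W(L) = 4 (W(L) = ((-1 + 1**2 - 2*1) + 0)**2 = ((-1 + 1 - 2) + 0)**2 = (-2 + 0)**2 = (-2)**2 = 4)
D = -4/7 (D = 4/(-7) = 4*(-1/7) = -4/7 ≈ -0.57143)
-6 + D*(3*3) = -6 - 12*3/7 = -6 - 4/7*9 = -6 - 36/7 = -78/7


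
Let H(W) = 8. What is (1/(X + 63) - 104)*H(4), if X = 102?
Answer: -137272/165 ≈ -831.95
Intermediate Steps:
(1/(X + 63) - 104)*H(4) = (1/(102 + 63) - 104)*8 = (1/165 - 104)*8 = -17159/165*8 = -137272/165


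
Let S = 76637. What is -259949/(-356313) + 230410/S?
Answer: 102019789843/27306759381 ≈ 3.7361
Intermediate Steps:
-259949/(-356313) + 230410/S = -259949/(-356313) + 230410/76637 = -259949*(-1/356313) + 230410*(1/76637) = 259949/356313 + 230410/76637 = 102019789843/27306759381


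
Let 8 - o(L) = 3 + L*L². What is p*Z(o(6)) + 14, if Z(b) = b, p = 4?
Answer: -830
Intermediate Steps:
o(L) = 5 - L³ (o(L) = 8 - (3 + L*L²) = 8 - (3 + L³) = 8 + (-3 - L³) = 5 - L³)
p*Z(o(6)) + 14 = 4*(5 - 1*6³) + 14 = 4*(5 - 1*216) + 14 = 4*(5 - 216) + 14 = 4*(-211) + 14 = -844 + 14 = -830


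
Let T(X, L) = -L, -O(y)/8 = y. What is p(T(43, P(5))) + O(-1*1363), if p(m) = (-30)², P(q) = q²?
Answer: 11804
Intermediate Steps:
O(y) = -8*y
p(m) = 900
p(T(43, P(5))) + O(-1*1363) = 900 - (-8)*1363 = 900 - 8*(-1363) = 900 + 10904 = 11804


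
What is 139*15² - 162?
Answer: 31113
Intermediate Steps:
139*15² - 162 = 139*225 - 162 = 31275 - 162 = 31113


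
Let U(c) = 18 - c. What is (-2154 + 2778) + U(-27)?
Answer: 669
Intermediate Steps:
(-2154 + 2778) + U(-27) = (-2154 + 2778) + (18 - 1*(-27)) = 624 + (18 + 27) = 624 + 45 = 669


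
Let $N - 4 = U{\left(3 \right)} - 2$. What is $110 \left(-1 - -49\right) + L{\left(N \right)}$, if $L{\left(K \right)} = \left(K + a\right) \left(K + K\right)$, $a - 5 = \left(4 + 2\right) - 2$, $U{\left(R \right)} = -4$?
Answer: $5252$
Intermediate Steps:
$N = -2$ ($N = 4 - 6 = -2$)
$a = 9$ ($a = 5 + \left(\left(4 + 2\right) - 2\right) = 5 + \left(6 - 2\right) = 5 + 4 = 9$)
$L{\left(K \right)} = 2 K \left(9 + K\right)$ ($L{\left(K \right)} = \left(K + 9\right) \left(K + K\right) = \left(9 + K\right) 2 K = 2 K \left(9 + K\right)$)
$110 \left(-1 - -49\right) + L{\left(N \right)} = 110 \left(-1 - -49\right) + 2 \left(-2\right) \left(9 - 2\right) = 110 \left(-1 + 49\right) + 2 \left(-2\right) 7 = 110 \cdot 48 - 28 = 5280 - 28 = 5252$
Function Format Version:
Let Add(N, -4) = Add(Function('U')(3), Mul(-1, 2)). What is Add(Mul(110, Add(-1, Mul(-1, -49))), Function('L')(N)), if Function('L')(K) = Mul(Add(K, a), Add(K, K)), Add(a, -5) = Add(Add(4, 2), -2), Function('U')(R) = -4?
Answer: 5252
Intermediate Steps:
N = -2 (N = Add(4, Add(-4, Mul(-1, 2))) = Add(4, Add(-4, -2)) = Add(4, -6) = -2)
a = 9 (a = Add(5, Add(Add(4, 2), -2)) = Add(5, Add(6, -2)) = Add(5, 4) = 9)
Function('L')(K) = Mul(2, K, Add(9, K)) (Function('L')(K) = Mul(Add(K, 9), Add(K, K)) = Mul(Add(9, K), Mul(2, K)) = Mul(2, K, Add(9, K)))
Add(Mul(110, Add(-1, Mul(-1, -49))), Function('L')(N)) = Add(Mul(110, Add(-1, Mul(-1, -49))), Mul(2, -2, Add(9, -2))) = Add(Mul(110, Add(-1, 49)), Mul(2, -2, 7)) = Add(Mul(110, 48), -28) = Add(5280, -28) = 5252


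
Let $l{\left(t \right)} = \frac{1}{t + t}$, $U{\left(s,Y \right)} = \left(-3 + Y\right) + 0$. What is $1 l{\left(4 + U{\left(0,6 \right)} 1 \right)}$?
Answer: $\frac{1}{14} \approx 0.071429$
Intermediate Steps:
$U{\left(s,Y \right)} = -3 + Y$
$l{\left(t \right)} = \frac{1}{2 t}$
$1 l{\left(4 + U{\left(0,6 \right)} 1 \right)} = 1 \frac{1}{2 \left(4 + \left(-3 + 6\right) 1\right)} = 1 \frac{1}{2 \left(4 + 3 \cdot 1\right)} = 1 \frac{1}{2 \left(4 + 3\right)} = 1 \frac{1}{2 \cdot 7} = 1 \cdot \frac{1}{2} \cdot \frac{1}{7} = 1 \cdot \frac{1}{14} = \frac{1}{14}$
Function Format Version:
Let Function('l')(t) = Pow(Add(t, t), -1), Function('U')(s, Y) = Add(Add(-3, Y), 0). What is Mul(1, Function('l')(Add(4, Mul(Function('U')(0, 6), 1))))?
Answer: Rational(1, 14) ≈ 0.071429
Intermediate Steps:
Function('U')(s, Y) = Add(-3, Y)
Function('l')(t) = Mul(Rational(1, 2), Pow(t, -1)) (Function('l')(t) = Pow(Mul(2, t), -1) = Mul(Rational(1, 2), Pow(t, -1)))
Mul(1, Function('l')(Add(4, Mul(Function('U')(0, 6), 1)))) = Mul(1, Mul(Rational(1, 2), Pow(Add(4, Mul(Add(-3, 6), 1)), -1))) = Mul(1, Mul(Rational(1, 2), Pow(Add(4, Mul(3, 1)), -1))) = Mul(1, Mul(Rational(1, 2), Pow(Add(4, 3), -1))) = Mul(1, Mul(Rational(1, 2), Pow(7, -1))) = Mul(1, Mul(Rational(1, 2), Rational(1, 7))) = Mul(1, Rational(1, 14)) = Rational(1, 14)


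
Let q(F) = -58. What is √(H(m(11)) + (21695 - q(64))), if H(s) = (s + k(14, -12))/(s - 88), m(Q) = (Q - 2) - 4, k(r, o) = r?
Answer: 2*√37463710/83 ≈ 147.49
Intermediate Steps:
m(Q) = -6 + Q (m(Q) = (-2 + Q) - 4 = -6 + Q)
H(s) = (14 + s)/(-88 + s) (H(s) = (s + 14)/(s - 88) = (14 + s)/(-88 + s))
√(H(m(11)) + (21695 - q(64))) = √((14 + (-6 + 11))/(-88 + (-6 + 11)) + (21695 - 1*(-58))) = √((14 + 5)/(-88 + 5) + (21695 + 58)) = √(19/(-83) + 21753) = √(-1/83*19 + 21753) = √(-19/83 + 21753) = √(1805480/83) = 2*√37463710/83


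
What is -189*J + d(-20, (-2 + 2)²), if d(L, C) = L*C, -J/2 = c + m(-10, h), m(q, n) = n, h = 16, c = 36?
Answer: 19656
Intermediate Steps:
J = -104 (J = -2*(36 + 16) = -2*52 = -104)
d(L, C) = C*L
-189*J + d(-20, (-2 + 2)²) = -189*(-104) + (-2 + 2)²*(-20) = 19656 + 0²*(-20) = 19656 + 0*(-20) = 19656 + 0 = 19656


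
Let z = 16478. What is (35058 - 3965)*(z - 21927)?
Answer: -169425757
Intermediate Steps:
(35058 - 3965)*(z - 21927) = (35058 - 3965)*(16478 - 21927) = 31093*(-5449) = -169425757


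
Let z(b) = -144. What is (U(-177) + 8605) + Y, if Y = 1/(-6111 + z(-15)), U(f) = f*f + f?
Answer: 248680034/6255 ≈ 39757.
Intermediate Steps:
U(f) = f + f² (U(f) = f² + f = f + f²)
Y = -1/6255 (Y = 1/(-6111 - 144) = 1/(-6255) = -1/6255 ≈ -0.00015987)
(U(-177) + 8605) + Y = (-177*(1 - 177) + 8605) - 1/6255 = (-177*(-176) + 8605) - 1/6255 = (31152 + 8605) - 1/6255 = 39757 - 1/6255 = 248680034/6255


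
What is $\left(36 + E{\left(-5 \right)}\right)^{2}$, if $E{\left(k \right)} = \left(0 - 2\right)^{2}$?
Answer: $1600$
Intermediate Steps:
$E{\left(k \right)} = 4$ ($E{\left(k \right)} = \left(-2\right)^{2} = 4$)
$\left(36 + E{\left(-5 \right)}\right)^{2} = \left(36 + 4\right)^{2} = 40^{2} = 1600$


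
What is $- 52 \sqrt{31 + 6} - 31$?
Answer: $-31 - 52 \sqrt{37} \approx -347.3$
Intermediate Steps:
$- 52 \sqrt{31 + 6} - 31 = - 52 \sqrt{37} - 31 = -31 - 52 \sqrt{37}$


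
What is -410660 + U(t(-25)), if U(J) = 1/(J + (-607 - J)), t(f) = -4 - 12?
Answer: -249270621/607 ≈ -4.1066e+5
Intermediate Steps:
t(f) = -16
U(J) = -1/607 (U(J) = 1/(-607) = -1/607)
-410660 + U(t(-25)) = -410660 - 1/607 = -249270621/607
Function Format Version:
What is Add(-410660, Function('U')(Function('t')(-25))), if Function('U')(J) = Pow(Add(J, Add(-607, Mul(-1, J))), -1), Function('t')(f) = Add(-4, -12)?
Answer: Rational(-249270621, 607) ≈ -4.1066e+5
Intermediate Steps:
Function('t')(f) = -16
Function('U')(J) = Rational(-1, 607) (Function('U')(J) = Pow(-607, -1) = Rational(-1, 607))
Add(-410660, Function('U')(Function('t')(-25))) = Add(-410660, Rational(-1, 607)) = Rational(-249270621, 607)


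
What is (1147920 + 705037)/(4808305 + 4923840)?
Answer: 1852957/9732145 ≈ 0.19040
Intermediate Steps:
(1147920 + 705037)/(4808305 + 4923840) = 1852957/9732145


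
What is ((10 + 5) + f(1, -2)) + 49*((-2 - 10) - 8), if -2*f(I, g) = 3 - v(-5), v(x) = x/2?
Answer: -3871/4 ≈ -967.75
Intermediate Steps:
v(x) = x/2 (v(x) = x*(½) = x/2)
f(I, g) = -11/4 (f(I, g) = -(3 - (-5)/2)/2 = -(3 - 1*(-5/2))/2 = -(3 + 5/2)/2 = -½*11/2 = -11/4)
((10 + 5) + f(1, -2)) + 49*((-2 - 10) - 8) = ((10 + 5) - 11/4) + 49*((-2 - 10) - 8) = (15 - 11/4) + 49*(-12 - 8) = 49/4 + 49*(-20) = 49/4 - 980 = -3871/4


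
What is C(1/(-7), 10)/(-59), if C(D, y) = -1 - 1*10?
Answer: 11/59 ≈ 0.18644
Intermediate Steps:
C(D, y) = -11 (C(D, y) = -1 - 10 = -11)
C(1/(-7), 10)/(-59) = -11/(-59) = -11*(-1/59) = 11/59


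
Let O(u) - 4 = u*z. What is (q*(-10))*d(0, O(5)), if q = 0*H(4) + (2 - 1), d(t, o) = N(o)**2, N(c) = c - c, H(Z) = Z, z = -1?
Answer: 0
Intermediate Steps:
O(u) = 4 - u (O(u) = 4 + u*(-1) = 4 - u)
N(c) = 0
d(t, o) = 0 (d(t, o) = 0**2 = 0)
q = 1 (q = 0*4 + (2 - 1) = 0 + 1 = 1)
(q*(-10))*d(0, O(5)) = (1*(-10))*0 = -10*0 = 0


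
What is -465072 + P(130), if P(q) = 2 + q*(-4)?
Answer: -465590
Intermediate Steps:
P(q) = 2 - 4*q
-465072 + P(130) = -465072 + (2 - 4*130) = -465072 + (2 - 520) = -465072 - 518 = -465590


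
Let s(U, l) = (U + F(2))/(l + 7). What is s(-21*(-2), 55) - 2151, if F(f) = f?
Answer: -66659/31 ≈ -2150.3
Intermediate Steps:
s(U, l) = (2 + U)/(7 + l) (s(U, l) = (U + 2)/(l + 7) = (2 + U)/(7 + l))
s(-21*(-2), 55) - 2151 = (2 - 21*(-2))/(7 + 55) - 2151 = (2 + 42)/62 - 2151 = (1/62)*44 - 2151 = 22/31 - 2151 = -66659/31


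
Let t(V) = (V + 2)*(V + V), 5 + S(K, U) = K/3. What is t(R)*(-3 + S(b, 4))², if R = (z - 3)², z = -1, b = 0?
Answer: 36864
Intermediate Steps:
S(K, U) = -5 + K/3
R = 16 (R = (-1 - 3)² = (-4)² = 16)
t(V) = 2*V*(2 + V) (t(V) = (2 + V)*(2*V) = 2*V*(2 + V))
t(R)*(-3 + S(b, 4))² = (2*16*(2 + 16))*(-3 + (-5 + (⅓)*0))² = (2*16*18)*(-3 + (-5 + 0))² = 576*(-3 - 5)² = 576*(-8)² = 576*64 = 36864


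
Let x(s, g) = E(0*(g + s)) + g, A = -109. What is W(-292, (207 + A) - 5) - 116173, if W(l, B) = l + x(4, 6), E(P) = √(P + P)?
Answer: -116459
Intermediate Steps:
E(P) = √2*√P (E(P) = √(2*P) = √2*√P)
x(s, g) = g (x(s, g) = √2*√(0*(g + s)) + g = √2*√0 + g = √2*0 + g = 0 + g = g)
W(l, B) = 6 + l (W(l, B) = l + 6 = 6 + l)
W(-292, (207 + A) - 5) - 116173 = (6 - 292) - 116173 = -286 - 116173 = -116459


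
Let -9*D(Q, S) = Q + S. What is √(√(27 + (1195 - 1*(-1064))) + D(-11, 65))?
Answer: √(-6 + 3*√254) ≈ 6.4662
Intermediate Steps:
D(Q, S) = -Q/9 - S/9 (D(Q, S) = -(Q + S)/9 = -Q/9 - S/9)
√(√(27 + (1195 - 1*(-1064))) + D(-11, 65)) = √(√(27 + (1195 - 1*(-1064))) + (-⅑*(-11) - ⅑*65)) = √(√(27 + (1195 + 1064)) + (11/9 - 65/9)) = √(√(27 + 2259) - 6) = √(√2286 - 6) = √(3*√254 - 6) = √(-6 + 3*√254)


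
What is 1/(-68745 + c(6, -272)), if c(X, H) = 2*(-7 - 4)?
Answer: -1/68767 ≈ -1.4542e-5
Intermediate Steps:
c(X, H) = -22 (c(X, H) = 2*(-11) = -22)
1/(-68745 + c(6, -272)) = 1/(-68745 - 22) = 1/(-68767) = -1/68767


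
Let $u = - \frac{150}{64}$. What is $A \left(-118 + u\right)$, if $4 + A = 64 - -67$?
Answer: $- \frac{489077}{32} \approx -15284.0$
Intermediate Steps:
$u = - \frac{75}{32}$ ($u = \left(-150\right) \frac{1}{64} = - \frac{75}{32} \approx -2.3438$)
$A = 127$ ($A = -4 + \left(64 - -67\right) = -4 + \left(64 + 67\right) = -4 + 131 = 127$)
$A \left(-118 + u\right) = 127 \left(-118 - \frac{75}{32}\right) = 127 \left(- \frac{3851}{32}\right) = - \frac{489077}{32}$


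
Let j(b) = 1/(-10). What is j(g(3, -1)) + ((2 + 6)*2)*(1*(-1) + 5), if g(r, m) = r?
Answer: 639/10 ≈ 63.900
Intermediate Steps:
j(b) = -1/10
j(g(3, -1)) + ((2 + 6)*2)*(1*(-1) + 5) = -1/10 + ((2 + 6)*2)*(1*(-1) + 5) = -1/10 + (8*2)*(-1 + 5) = -1/10 + 16*4 = -1/10 + 64 = 639/10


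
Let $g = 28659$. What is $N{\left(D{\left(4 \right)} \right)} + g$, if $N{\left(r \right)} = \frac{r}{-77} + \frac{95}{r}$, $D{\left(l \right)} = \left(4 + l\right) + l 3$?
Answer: $\frac{8828355}{308} \approx 28664.0$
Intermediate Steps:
$D{\left(l \right)} = 4 + 4 l$ ($D{\left(l \right)} = \left(4 + l\right) + 3 l = 4 + 4 l$)
$N{\left(r \right)} = \frac{95}{r} - \frac{r}{77}$ ($N{\left(r \right)} = r \left(- \frac{1}{77}\right) + \frac{95}{r} = - \frac{r}{77} + \frac{95}{r} = \frac{95}{r} - \frac{r}{77}$)
$N{\left(D{\left(4 \right)} \right)} + g = \left(\frac{95}{4 + 4 \cdot 4} - \frac{4 + 4 \cdot 4}{77}\right) + 28659 = \left(\frac{95}{4 + 16} - \frac{4 + 16}{77}\right) + 28659 = \left(\frac{95}{20} - \frac{20}{77}\right) + 28659 = \left(95 \cdot \frac{1}{20} - \frac{20}{77}\right) + 28659 = \left(\frac{19}{4} - \frac{20}{77}\right) + 28659 = \frac{1383}{308} + 28659 = \frac{8828355}{308}$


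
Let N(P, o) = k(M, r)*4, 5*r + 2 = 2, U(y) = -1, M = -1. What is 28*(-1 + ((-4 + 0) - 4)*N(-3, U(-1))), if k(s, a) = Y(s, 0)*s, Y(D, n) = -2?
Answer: -1820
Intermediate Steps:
r = 0 (r = -⅖ + (⅕)*2 = -⅖ + ⅖ = 0)
k(s, a) = -2*s
N(P, o) = 8 (N(P, o) = -2*(-1)*4 = 2*4 = 8)
28*(-1 + ((-4 + 0) - 4)*N(-3, U(-1))) = 28*(-1 + ((-4 + 0) - 4)*8) = 28*(-1 + (-4 - 4)*8) = 28*(-1 - 8*8) = 28*(-1 - 64) = 28*(-65) = -1820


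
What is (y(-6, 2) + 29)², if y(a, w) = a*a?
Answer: 4225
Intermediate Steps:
y(a, w) = a²
(y(-6, 2) + 29)² = ((-6)² + 29)² = (36 + 29)² = 65² = 4225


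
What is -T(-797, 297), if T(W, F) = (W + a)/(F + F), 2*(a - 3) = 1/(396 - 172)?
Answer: 355711/266112 ≈ 1.3367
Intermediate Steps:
a = 1345/448 (a = 3 + 1/(2*(396 - 172)) = 3 + (1/2)/224 = 3 + (1/2)*(1/224) = 3 + 1/448 = 1345/448 ≈ 3.0022)
T(W, F) = (1345/448 + W)/(2*F) (T(W, F) = (W + 1345/448)/(F + F) = (1345/448 + W)/((2*F)) = (1345/448 + W)*(1/(2*F)) = (1345/448 + W)/(2*F))
-T(-797, 297) = -(1345 + 448*(-797))/(896*297) = -(1345 - 357056)/(896*297) = -(-355711)/(896*297) = -1*(-355711/266112) = 355711/266112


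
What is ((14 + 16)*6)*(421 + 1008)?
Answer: 257220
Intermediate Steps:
((14 + 16)*6)*(421 + 1008) = (30*6)*1429 = 180*1429 = 257220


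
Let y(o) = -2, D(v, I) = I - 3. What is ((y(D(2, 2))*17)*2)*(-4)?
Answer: 272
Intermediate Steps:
D(v, I) = -3 + I
((y(D(2, 2))*17)*2)*(-4) = (-2*17*2)*(-4) = -34*2*(-4) = -68*(-4) = 272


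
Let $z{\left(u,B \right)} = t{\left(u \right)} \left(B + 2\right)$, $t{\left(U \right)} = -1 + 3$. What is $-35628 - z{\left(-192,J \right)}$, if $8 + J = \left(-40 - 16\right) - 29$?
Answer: $-35446$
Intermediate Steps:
$t{\left(U \right)} = 2$
$J = -93$ ($J = -8 - 85 = -93$)
$z{\left(u,B \right)} = 4 + 2 B$ ($z{\left(u,B \right)} = 2 \left(B + 2\right) = 2 \left(2 + B\right) = 4 + 2 B$)
$-35628 - z{\left(-192,J \right)} = -35628 - \left(4 + 2 \left(-93\right)\right) = -35628 - \left(4 - 186\right) = -35628 - -182 = -35628 + 182 = -35446$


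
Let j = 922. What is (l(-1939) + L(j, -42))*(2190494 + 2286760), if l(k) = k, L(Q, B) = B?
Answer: -8869440174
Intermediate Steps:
(l(-1939) + L(j, -42))*(2190494 + 2286760) = (-1939 - 42)*(2190494 + 2286760) = -1981*4477254 = -8869440174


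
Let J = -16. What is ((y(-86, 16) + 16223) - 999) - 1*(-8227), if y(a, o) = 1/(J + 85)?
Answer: 1618120/69 ≈ 23451.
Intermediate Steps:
y(a, o) = 1/69 (y(a, o) = 1/(-16 + 85) = 1/69)
((y(-86, 16) + 16223) - 999) - 1*(-8227) = ((1/69 + 16223) - 999) - 1*(-8227) = (1119388/69 - 999) + 8227 = 1050457/69 + 8227 = 1618120/69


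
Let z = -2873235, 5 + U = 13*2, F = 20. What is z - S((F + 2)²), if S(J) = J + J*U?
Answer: -2883883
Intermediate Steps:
U = 21 (U = -5 + 13*2 = -5 + 26 = 21)
S(J) = 22*J (S(J) = J + J*21 = J + 21*J = 22*J)
z - S((F + 2)²) = -2873235 - 22*(20 + 2)² = -2873235 - 22*22² = -2873235 - 22*484 = -2873235 - 1*10648 = -2873235 - 10648 = -2883883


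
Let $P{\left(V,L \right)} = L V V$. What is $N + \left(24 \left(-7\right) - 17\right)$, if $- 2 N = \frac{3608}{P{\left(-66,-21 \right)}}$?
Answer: $- \frac{384574}{2079} \approx -184.98$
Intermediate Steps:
$P{\left(V,L \right)} = L V^{2}$
$N = \frac{41}{2079}$ ($N = - \frac{3608 \frac{1}{\left(-21\right) \left(-66\right)^{2}}}{2} = - \frac{3608 \frac{1}{\left(-21\right) 4356}}{2} = - \frac{3608 \frac{1}{-91476}}{2} = - \frac{3608 \left(- \frac{1}{91476}\right)}{2} = \left(- \frac{1}{2}\right) \left(- \frac{82}{2079}\right) = \frac{41}{2079} \approx 0.019721$)
$N + \left(24 \left(-7\right) - 17\right) = \frac{41}{2079} + \left(24 \left(-7\right) - 17\right) = \frac{41}{2079} - 185 = - \frac{384574}{2079}$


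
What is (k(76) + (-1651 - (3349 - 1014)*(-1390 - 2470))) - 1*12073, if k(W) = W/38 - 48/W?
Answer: 170988170/19 ≈ 8.9994e+6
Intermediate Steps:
k(W) = -48/W + W/38 (k(W) = W*(1/38) - 48/W = W/38 - 48/W = -48/W + W/38)
(k(76) + (-1651 - (3349 - 1014)*(-1390 - 2470))) - 1*12073 = ((-48/76 + (1/38)*76) + (-1651 - (3349 - 1014)*(-1390 - 2470))) - 1*12073 = ((-48*1/76 + 2) + (-1651 - 2335*(-3860))) - 12073 = ((-12/19 + 2) + (-1651 - 1*(-9013100))) - 12073 = (26/19 + (-1651 + 9013100)) - 12073 = (26/19 + 9011449) - 12073 = 171217557/19 - 12073 = 170988170/19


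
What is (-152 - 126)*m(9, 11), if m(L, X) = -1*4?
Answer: 1112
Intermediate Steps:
m(L, X) = -4
(-152 - 126)*m(9, 11) = (-152 - 126)*(-4) = -278*(-4) = 1112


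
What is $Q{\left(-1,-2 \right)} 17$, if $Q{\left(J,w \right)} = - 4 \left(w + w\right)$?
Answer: $272$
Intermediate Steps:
$Q{\left(J,w \right)} = - 8 w$ ($Q{\left(J,w \right)} = - 4 \cdot 2 w = - 8 w$)
$Q{\left(-1,-2 \right)} 17 = \left(-8\right) \left(-2\right) 17 = 16 \cdot 17 = 272$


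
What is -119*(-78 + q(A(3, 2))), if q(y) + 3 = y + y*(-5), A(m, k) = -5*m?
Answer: 2499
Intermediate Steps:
q(y) = -3 - 4*y (q(y) = -3 + (y + y*(-5)) = -3 + (y - 5*y) = -3 - 4*y)
-119*(-78 + q(A(3, 2))) = -119*(-78 + (-3 - (-20)*3)) = -119*(-78 + (-3 - 4*(-15))) = -119*(-78 + (-3 + 60)) = -119*(-78 + 57) = -119*(-21) = 2499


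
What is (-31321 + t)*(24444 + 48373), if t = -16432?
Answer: -3477230201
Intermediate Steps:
(-31321 + t)*(24444 + 48373) = (-31321 - 16432)*(24444 + 48373) = -47753*72817 = -3477230201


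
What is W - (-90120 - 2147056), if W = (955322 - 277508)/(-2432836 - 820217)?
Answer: 2425883806838/1084351 ≈ 2.2372e+6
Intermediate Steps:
W = -225938/1084351 (W = 677814/(-3253053) = 677814*(-1/3253053) = -225938/1084351 ≈ -0.20836)
W - (-90120 - 2147056) = -225938/1084351 - (-90120 - 2147056) = -225938/1084351 - 1*(-2237176) = -225938/1084351 + 2237176 = 2425883806838/1084351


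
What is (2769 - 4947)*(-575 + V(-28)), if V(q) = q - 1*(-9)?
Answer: 1293732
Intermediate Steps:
V(q) = 9 + q (V(q) = q + 9 = 9 + q)
(2769 - 4947)*(-575 + V(-28)) = (2769 - 4947)*(-575 + (9 - 28)) = -2178*(-575 - 19) = -2178*(-594) = 1293732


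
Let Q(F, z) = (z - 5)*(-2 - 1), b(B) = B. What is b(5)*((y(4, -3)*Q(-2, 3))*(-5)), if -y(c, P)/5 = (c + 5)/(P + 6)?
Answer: 2250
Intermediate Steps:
Q(F, z) = 15 - 3*z (Q(F, z) = (-5 + z)*(-3) = 15 - 3*z)
y(c, P) = -5*(5 + c)/(6 + P) (y(c, P) = -5*(c + 5)/(P + 6) = -5*(5 + c)/(6 + P))
b(5)*((y(4, -3)*Q(-2, 3))*(-5)) = 5*(((5*(-5 - 1*4)/(6 - 3))*(15 - 3*3))*(-5)) = 5*(((5*(-5 - 4)/3)*(15 - 9))*(-5)) = 5*(((5*(1/3)*(-9))*6)*(-5)) = 5*(-15*6*(-5)) = 5*(-90*(-5)) = 5*450 = 2250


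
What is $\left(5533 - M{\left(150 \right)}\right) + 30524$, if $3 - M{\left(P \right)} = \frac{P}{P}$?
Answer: $36055$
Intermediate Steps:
$M{\left(P \right)} = 2$ ($M{\left(P \right)} = 3 - \frac{P}{P} = 3 - 1 = 2$)
$\left(5533 - M{\left(150 \right)}\right) + 30524 = \left(5533 - 2\right) + 30524 = 5531 + 30524 = 36055$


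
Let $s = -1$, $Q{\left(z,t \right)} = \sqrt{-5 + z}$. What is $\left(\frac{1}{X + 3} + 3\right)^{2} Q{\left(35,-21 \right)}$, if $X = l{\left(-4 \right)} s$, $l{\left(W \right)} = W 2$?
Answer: $\frac{1156 \sqrt{30}}{121} \approx 52.328$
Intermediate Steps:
$l{\left(W \right)} = 2 W$
$X = 8$ ($X = 2 \left(-4\right) \left(-1\right) = \left(-8\right) \left(-1\right) = 8$)
$\left(\frac{1}{X + 3} + 3\right)^{2} Q{\left(35,-21 \right)} = \left(\frac{1}{8 + 3} + 3\right)^{2} \sqrt{-5 + 35} = \left(\frac{1}{11} + 3\right)^{2} \sqrt{30} = \left(\frac{34}{11}\right)^{2} \sqrt{30} = \frac{1156 \sqrt{30}}{121}$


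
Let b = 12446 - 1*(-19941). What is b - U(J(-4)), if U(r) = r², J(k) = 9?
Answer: 32306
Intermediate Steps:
b = 32387 (b = 12446 + 19941 = 32387)
b - U(J(-4)) = 32387 - 1*9² = 32387 - 1*81 = 32387 - 81 = 32306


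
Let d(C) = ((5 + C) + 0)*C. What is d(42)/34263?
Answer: 14/243 ≈ 0.057613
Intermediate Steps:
d(C) = C*(5 + C) (d(C) = (5 + C)*C = C*(5 + C))
d(42)/34263 = (42*(5 + 42))/34263 = (42*47)*(1/34263) = 1974*(1/34263) = 14/243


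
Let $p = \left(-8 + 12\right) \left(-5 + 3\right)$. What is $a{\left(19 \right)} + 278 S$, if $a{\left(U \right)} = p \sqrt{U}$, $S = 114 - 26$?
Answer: $24464 - 8 \sqrt{19} \approx 24429.0$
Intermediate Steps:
$S = 88$
$p = -8$ ($p = 4 \left(-2\right) = -8$)
$a{\left(U \right)} = - 8 \sqrt{U}$
$a{\left(19 \right)} + 278 S = - 8 \sqrt{19} + 278 \cdot 88 = - 8 \sqrt{19} + 24464 = 24464 - 8 \sqrt{19}$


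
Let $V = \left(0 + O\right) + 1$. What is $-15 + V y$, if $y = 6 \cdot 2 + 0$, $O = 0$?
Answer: $-3$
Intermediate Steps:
$V = 1$ ($V = \left(0 + 0\right) + 1 = 0 + 1 = 1$)
$y = 12$ ($y = 12 + 0 = 12$)
$-15 + V y = -15 + 1 \cdot 12 = -15 + 12 = -3$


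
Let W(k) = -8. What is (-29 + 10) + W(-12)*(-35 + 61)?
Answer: -227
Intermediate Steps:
(-29 + 10) + W(-12)*(-35 + 61) = (-29 + 10) - 8*(-35 + 61) = -19 - 8*26 = -19 - 208 = -227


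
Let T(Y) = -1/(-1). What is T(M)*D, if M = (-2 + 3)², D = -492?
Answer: -492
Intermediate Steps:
M = 1 (M = 1² = 1)
T(Y) = 1 (T(Y) = -1*(-1) = 1)
T(M)*D = 1*(-492) = -492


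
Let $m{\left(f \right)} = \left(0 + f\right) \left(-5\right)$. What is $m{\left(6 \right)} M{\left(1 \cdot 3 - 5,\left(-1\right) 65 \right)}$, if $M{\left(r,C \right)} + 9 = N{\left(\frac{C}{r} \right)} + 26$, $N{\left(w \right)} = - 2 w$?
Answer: $1440$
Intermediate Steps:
$m{\left(f \right)} = - 5 f$ ($m{\left(f \right)} = f \left(-5\right) = - 5 f$)
$M{\left(r,C \right)} = 17 - \frac{2 C}{r}$ ($M{\left(r,C \right)} = -9 - \left(-26 + 2 \frac{C}{r}\right) = -9 - \left(-26 + \frac{2 C}{r}\right) = 17 - \frac{2 C}{r}$)
$m{\left(6 \right)} M{\left(1 \cdot 3 - 5,\left(-1\right) 65 \right)} = \left(-5\right) 6 \left(17 - \frac{2 \left(\left(-1\right) 65\right)}{1 \cdot 3 - 5}\right) = - 30 \left(17 - - \frac{130}{3 - 5}\right) = - 30 \left(17 - - \frac{130}{-2}\right) = - 30 \left(17 - \left(-130\right) \left(- \frac{1}{2}\right)\right) = - 30 \left(17 - 65\right) = \left(-30\right) \left(-48\right) = 1440$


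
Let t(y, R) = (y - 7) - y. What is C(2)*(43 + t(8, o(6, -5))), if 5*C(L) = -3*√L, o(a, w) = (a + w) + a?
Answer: -108*√2/5 ≈ -30.547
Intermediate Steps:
o(a, w) = w + 2*a
t(y, R) = -7 (t(y, R) = (-7 + y) - y = -7)
C(L) = -3*√L/5 (C(L) = (-3*√L)/5 = -3*√L/5)
C(2)*(43 + t(8, o(6, -5))) = (-3*√2/5)*(43 - 7) = -3*√2/5*36 = -108*√2/5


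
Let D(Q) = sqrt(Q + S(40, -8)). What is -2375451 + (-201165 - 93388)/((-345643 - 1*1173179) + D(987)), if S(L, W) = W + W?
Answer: -5479738062010085997/2306820266713 + 294553*sqrt(971)/2306820266713 ≈ -2.3755e+6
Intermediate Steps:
S(L, W) = 2*W
D(Q) = sqrt(-16 + Q) (D(Q) = sqrt(Q + 2*(-8)) = sqrt(Q - 16) = sqrt(-16 + Q))
-2375451 + (-201165 - 93388)/((-345643 - 1*1173179) + D(987)) = -2375451 + (-201165 - 93388)/((-345643 - 1*1173179) + sqrt(-16 + 987)) = -2375451 - 294553/((-345643 - 1173179) + sqrt(971)) = -2375451 - 294553/(-1518822 + sqrt(971))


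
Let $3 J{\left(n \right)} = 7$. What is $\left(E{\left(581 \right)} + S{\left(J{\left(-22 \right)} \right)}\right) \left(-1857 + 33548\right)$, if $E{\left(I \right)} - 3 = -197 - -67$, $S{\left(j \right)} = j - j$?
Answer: $-4024757$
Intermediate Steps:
$J{\left(n \right)} = \frac{7}{3}$ ($J{\left(n \right)} = \frac{1}{3} \cdot 7 = \frac{7}{3}$)
$S{\left(j \right)} = 0$
$E{\left(I \right)} = -127$ ($E{\left(I \right)} = 3 - 130 = -127$)
$\left(E{\left(581 \right)} + S{\left(J{\left(-22 \right)} \right)}\right) \left(-1857 + 33548\right) = \left(-127 + 0\right) \left(-1857 + 33548\right) = \left(-127\right) 31691 = -4024757$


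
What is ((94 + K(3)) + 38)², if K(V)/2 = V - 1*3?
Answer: 17424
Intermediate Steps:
K(V) = -6 + 2*V (K(V) = 2*(V - 1*3) = 2*(V - 3) = 2*(-3 + V) = -6 + 2*V)
((94 + K(3)) + 38)² = ((94 + (-6 + 2*3)) + 38)² = ((94 + (-6 + 6)) + 38)² = ((94 + 0) + 38)² = (94 + 38)² = 132² = 17424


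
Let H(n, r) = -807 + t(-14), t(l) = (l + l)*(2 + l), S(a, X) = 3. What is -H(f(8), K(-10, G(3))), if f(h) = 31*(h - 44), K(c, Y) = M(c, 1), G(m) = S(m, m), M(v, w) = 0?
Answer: 471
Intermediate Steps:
G(m) = 3
t(l) = 2*l*(2 + l) (t(l) = (2*l)*(2 + l) = 2*l*(2 + l))
K(c, Y) = 0
f(h) = -1364 + 31*h (f(h) = 31*(-44 + h) = -1364 + 31*h)
H(n, r) = -471 (H(n, r) = -807 + 2*(-14)*(2 - 14) = -807 + 2*(-14)*(-12) = -807 + 336 = -471)
-H(f(8), K(-10, G(3))) = -1*(-471) = 471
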